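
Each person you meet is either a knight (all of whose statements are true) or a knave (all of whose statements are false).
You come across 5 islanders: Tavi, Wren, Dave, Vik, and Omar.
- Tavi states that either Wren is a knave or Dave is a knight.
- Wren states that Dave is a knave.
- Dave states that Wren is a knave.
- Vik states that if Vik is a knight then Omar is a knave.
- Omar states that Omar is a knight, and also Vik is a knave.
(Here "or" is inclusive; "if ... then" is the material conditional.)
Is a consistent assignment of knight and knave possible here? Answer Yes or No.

Yes

One consistent assignment: Tavi=knight, Wren=knave, Dave=knight, Vik=knight, Omar=knave.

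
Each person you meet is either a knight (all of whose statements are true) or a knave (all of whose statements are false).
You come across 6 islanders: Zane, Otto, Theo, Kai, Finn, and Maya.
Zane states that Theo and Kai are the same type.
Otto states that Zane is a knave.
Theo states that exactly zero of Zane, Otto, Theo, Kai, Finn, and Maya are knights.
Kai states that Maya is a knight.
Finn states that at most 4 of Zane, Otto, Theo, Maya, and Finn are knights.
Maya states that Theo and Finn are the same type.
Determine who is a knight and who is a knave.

Zane (knight): "Theo and Kai are the same type" — true. ✓
Otto is a knave; "Zane is a knave" is false, as required.
Theo (knave): "exactly zero of Zane, Otto, Theo, Kai, Finn, and Maya are knights" — false. ✓
Kai (knave): "Maya is a knight" — false. ✓
Finn is a knight, so "at most 4 of Zane, Otto, Theo, Maya, and Finn are knights" must be true — and it is.
Since Maya is a knave, "Theo and Finn are the same type" needs to be false, which holds.

Zane is a knight, Otto is a knave, Theo is a knave, Kai is a knave, Finn is a knight, and Maya is a knave.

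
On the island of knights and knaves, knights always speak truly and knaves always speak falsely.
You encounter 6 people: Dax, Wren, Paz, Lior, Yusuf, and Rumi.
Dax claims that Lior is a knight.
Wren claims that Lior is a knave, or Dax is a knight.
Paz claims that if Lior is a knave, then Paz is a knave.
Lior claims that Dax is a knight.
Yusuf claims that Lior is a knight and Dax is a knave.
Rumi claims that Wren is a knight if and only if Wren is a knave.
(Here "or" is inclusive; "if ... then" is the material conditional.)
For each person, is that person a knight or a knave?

Dax (knight): "Lior is a knight" — true. ✓
Wren (knight): "Lior is a knave, or Dax is a knight" — true. ✓
Since Paz is a knight, "if Lior is a knave, then Paz is a knave" needs to be true, which holds.
Lior is a knight, and the claim "Dax is a knight" is indeed true.
As a knave, Yusuf's statement "Lior is a knight and Dax is a knave" should be False; it is.
Since Rumi is a knave, "Wren is a knight if and only if Wren is a knave" needs to be False, which holds.

Dax is a knight, Wren is a knight, Paz is a knight, Lior is a knight, Yusuf is a knave, and Rumi is a knave.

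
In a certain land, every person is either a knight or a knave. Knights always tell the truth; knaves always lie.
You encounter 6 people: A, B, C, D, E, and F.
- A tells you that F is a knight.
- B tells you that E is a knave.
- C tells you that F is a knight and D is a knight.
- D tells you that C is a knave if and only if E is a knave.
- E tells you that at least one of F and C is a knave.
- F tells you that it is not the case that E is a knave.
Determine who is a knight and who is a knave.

A is a knight, B is a knave, C is a knave, D is a knave, E is a knight, and F is a knight.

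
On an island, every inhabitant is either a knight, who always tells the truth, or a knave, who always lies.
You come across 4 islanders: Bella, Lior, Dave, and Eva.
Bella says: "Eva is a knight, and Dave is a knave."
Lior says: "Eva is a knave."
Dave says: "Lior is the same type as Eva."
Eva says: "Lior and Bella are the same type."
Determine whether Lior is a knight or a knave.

Lior is a knight.

Consistent assignments: {Bella=knave, Lior=knight, Dave=knave, Eva=knave}
In every consistent assignment, Lior is a knight.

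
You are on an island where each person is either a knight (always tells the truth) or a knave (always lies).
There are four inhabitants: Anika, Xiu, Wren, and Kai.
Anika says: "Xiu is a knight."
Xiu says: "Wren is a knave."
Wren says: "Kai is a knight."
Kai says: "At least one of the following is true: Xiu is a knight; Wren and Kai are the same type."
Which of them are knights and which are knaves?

Suppose Anika is a knight. Then Anika's statement "Xiu is a knight" would have to be true. Checking the 8 ways to assign the others, none is consistent with every speaker.
(For instance, with Xiu=knave, Wren=knight, Kai=knight, Anika's claim "Xiu is a knight" comes out false where it would need to be true.)
So Anika must be a knave, making "Xiu is a knight" false. Taking Anika=knave, Xiu=knave, Wren=knight, Kai=knight, each remaining statement checks out:
  Xiu (knave): "Wren is a knave" — false. ✓
  Wren (knight): "Kai is a knight" — true. ✓
  Kai (knight): "at least one of the following is true: Xiu is a knight; Wren and Kai are the same type" — true. ✓
This is the unique consistent assignment.

Anika is a knave, Xiu is a knave, Wren is a knight, and Kai is a knight.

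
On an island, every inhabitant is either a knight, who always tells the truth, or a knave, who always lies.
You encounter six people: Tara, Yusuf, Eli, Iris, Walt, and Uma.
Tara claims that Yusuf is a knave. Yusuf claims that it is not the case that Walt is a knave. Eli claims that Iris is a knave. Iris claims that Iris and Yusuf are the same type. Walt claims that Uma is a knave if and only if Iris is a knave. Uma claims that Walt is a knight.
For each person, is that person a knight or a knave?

As a knave, Tara's statement "Yusuf is a knave" should be False; it is.
Yusuf is a knight; "it is not the case that Walt is a knave" is True, as required.
Eli is a knave, and the claim "Iris is a knave" is indeed False.
As a knight, Iris's statement "Iris and Yusuf are the same type" should be True; it is.
Walt is a knight, and the claim "Uma is a knave if and only if Iris is a knave" is indeed True.
Uma is a knight; "Walt is a knight" is True, as required.

Tara is a knave, Yusuf is a knight, Eli is a knave, Iris is a knight, Walt is a knight, and Uma is a knight.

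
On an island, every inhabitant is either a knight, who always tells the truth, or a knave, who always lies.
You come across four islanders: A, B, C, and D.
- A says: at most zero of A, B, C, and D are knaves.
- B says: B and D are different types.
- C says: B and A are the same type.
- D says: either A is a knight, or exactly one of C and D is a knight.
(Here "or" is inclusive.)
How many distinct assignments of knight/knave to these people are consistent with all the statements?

Consistent assignments:
  A=knave, B=knight, C=knave, D=knave

1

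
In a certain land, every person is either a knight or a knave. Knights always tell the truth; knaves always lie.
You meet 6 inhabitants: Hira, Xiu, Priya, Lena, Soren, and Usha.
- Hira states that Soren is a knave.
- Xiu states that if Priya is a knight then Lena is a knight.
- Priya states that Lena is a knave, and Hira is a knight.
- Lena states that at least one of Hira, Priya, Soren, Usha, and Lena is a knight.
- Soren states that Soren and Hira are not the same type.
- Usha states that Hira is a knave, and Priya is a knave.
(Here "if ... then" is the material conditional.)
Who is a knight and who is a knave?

Knights: Xiu, Lena, Soren, and Usha. Knaves: Hira and Priya.

Hira (knave): "Soren is a knave" — False. ✓
Since Xiu is a knight, "if Priya is a knight then Lena is a knight" needs to be true, which holds.
Priya is a knave, so "Lena is a knave, and Hira is a knight" must be False — and it is.
Since Lena is a knight, "at least one of Hira, Priya, Soren, Usha, and Lena is a knight" needs to be true, which holds.
Soren (knight): "Soren and Hira are not the same type" — true. ✓
Since Usha is a knight, "Hira is a knave, and Priya is a knave" needs to be true, which holds.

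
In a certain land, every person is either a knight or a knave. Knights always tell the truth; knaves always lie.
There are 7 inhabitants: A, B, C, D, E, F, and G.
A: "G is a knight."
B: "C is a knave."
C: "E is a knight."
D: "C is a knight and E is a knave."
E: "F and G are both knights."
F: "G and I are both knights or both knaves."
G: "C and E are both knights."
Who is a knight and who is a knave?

A is a knight, B is a knave, C is a knight, D is a knave, E is a knight, F is a knight, and G is a knight.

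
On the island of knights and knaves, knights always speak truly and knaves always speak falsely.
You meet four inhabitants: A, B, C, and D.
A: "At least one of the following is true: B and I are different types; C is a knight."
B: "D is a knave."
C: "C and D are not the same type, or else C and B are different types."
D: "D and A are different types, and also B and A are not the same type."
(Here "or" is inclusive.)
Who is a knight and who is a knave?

Suppose A is a knave. Then A's statement "at least one of the following is true: B and I are different types; C is a knight" would have to be false. Checking the 8 ways to assign the others, none is consistent with every speaker.
(For instance, with B=knight, C=knight, D=knave, A's claim "at least one of the following is true: B and I are different types; C is a knight" comes out true where it would need to be false.)
So A must be a knight, making "at least one of the following is true: B and I are different types; C is a knight" true. Taking A=knight, B=knight, C=knight, D=knave, each remaining statement checks out:
  B (knight): "D is a knave" — true. ✓
  C (knight): "C and D are not the same type, or else C and B are different types" — true. ✓
  D (knave): "D and A are different types, and also B and A are not the same type" — false. ✓
This is the unique consistent assignment.

A is a knight, B is a knight, C is a knight, and D is a knave.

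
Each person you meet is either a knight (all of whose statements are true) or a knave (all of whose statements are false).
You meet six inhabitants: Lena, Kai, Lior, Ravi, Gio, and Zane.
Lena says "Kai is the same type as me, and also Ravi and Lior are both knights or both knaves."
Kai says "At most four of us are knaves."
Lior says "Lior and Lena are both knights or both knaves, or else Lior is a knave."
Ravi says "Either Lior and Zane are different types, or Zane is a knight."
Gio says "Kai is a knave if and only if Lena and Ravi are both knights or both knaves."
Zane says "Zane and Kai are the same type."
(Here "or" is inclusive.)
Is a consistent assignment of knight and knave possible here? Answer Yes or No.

Yes

One consistent assignment: Lena=knight, Kai=knight, Lior=knight, Ravi=knight, Gio=knave, Zane=knight.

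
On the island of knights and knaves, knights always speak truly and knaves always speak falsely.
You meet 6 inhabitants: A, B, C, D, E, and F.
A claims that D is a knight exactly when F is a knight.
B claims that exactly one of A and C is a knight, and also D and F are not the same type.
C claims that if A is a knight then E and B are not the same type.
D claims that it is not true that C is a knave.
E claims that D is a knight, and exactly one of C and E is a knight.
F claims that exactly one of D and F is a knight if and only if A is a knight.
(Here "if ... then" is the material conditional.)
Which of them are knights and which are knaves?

A is a knight, so "D is a knight exactly when F is a knight" must be true — and it is.
B is a knave, so "exactly one of A and C is a knight, and also D and F are not the same type" must be False — and it is.
C is a knave, and the claim "if A is a knight then E and B are not the same type" is indeed False.
D is a knave; "it is not true that C is a knave" is False, as required.
E is a knave, and the claim "D is a knight, and exactly one of C and E is a knight" is indeed False.
Since F is a knave, "exactly one of D and F is a knight if and only if A is a knight" needs to be False, which holds.

A is a knight, B is a knave, C is a knave, D is a knave, E is a knave, and F is a knave.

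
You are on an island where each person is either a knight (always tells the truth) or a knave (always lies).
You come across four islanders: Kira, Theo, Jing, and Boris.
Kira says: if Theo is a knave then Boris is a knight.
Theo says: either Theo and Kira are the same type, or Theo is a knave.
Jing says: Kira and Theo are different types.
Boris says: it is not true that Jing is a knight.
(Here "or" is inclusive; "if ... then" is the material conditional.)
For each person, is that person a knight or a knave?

Knights: Kira, Theo, and Boris. Knaves: Jing.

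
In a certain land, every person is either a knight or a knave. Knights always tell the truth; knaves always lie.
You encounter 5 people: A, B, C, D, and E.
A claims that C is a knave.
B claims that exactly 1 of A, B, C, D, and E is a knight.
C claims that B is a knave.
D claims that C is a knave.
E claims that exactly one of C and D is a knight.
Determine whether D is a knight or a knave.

D is a knave.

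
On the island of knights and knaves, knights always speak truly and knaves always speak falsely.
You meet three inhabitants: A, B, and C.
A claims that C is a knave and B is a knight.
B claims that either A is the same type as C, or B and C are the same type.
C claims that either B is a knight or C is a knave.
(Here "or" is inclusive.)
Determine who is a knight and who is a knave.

A is a knave, B is a knight, and C is a knight.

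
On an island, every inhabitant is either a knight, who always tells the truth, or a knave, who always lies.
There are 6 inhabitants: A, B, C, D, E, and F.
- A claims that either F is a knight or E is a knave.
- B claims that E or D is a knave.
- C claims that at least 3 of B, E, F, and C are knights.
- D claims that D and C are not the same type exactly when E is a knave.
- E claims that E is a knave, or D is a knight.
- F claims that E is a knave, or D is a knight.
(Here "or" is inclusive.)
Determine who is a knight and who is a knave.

A is a knight, B is a knave, C is a knight, D is a knight, E is a knight, and F is a knight.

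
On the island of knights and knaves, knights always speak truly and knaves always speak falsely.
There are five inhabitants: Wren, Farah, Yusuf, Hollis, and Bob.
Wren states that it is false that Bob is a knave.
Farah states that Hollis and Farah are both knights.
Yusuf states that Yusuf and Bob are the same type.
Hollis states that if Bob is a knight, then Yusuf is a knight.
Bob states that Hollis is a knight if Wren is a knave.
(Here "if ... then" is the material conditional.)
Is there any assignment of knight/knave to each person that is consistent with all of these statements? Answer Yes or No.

Yes

One consistent assignment: Wren=knight, Farah=knight, Yusuf=knight, Hollis=knight, Bob=knight.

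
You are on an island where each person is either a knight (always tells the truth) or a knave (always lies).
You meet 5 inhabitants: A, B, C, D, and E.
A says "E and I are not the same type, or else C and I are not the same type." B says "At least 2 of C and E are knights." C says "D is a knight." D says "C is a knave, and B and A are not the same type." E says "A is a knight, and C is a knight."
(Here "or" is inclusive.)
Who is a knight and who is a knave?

A is a knave, B is a knave, C is a knave, D is a knave, and E is a knave.

Suppose A is a knight. Then A's statement "E and I are not the same type, or else C and I are not the same type" would have to be true. Checking the 16 ways to assign the others, none is consistent with every speaker.
(For instance, with B=knave, C=knave, D=knave, E=knave, D's claim "C is a knave, and B and A are not the same type" comes out true where it would need to be false.)
So A must be a knave, making "E and I are not the same type, or else C and I are not the same type" false. Taking A=knave, B=knave, C=knave, D=knave, E=knave, each remaining statement checks out:
  B (knave): "at least 2 of C and E are knights" — false. ✓
  C (knave): "D is a knight" — false. ✓
  D (knave): "C is a knave, and B and A are not the same type" — false. ✓
  E (knave): "A is a knight, and C is a knight" — false. ✓
This is the unique consistent assignment.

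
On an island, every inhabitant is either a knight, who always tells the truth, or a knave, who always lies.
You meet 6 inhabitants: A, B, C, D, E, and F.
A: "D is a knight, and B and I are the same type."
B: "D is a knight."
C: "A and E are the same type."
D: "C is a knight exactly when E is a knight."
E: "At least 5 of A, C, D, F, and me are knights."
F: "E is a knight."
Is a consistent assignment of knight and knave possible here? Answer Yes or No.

Yes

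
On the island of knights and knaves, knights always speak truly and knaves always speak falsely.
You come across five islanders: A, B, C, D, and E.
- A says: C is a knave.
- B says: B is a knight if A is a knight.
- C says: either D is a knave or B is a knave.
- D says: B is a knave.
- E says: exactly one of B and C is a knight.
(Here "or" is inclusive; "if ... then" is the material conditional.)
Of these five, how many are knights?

2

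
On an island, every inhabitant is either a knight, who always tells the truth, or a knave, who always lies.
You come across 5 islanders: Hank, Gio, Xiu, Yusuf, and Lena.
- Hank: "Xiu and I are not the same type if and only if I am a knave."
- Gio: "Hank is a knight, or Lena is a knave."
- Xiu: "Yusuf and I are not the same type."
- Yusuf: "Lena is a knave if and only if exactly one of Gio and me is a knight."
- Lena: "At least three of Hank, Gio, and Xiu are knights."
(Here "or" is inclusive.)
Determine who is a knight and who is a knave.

Suppose Hank is a knave. Then Hank's statement "Xiu and I are not the same type if and only if I am a knave" would have to be false. Checking the 16 ways to assign the others, none is consistent with every speaker.
(For instance, with Gio=knight, Xiu=knight, Yusuf=knave, Lena=knight, Hank's claim "Xiu and I are not the same type if and only if I am a knave" comes out true where it would need to be false.)
So Hank must be a knight, making "Xiu and I are not the same type if and only if I am a knave" true. Taking Hank=knight, Gio=knight, Xiu=knight, Yusuf=knave, Lena=knight, each remaining statement checks out:
  Gio (knight): "Hank is a knight, or Lena is a knave" — true. ✓
  Xiu (knight): "Yusuf and I are not the same type" — true. ✓
  Yusuf (knave): "Lena is a knave if and only if exactly one of Gio and me is a knight" — false. ✓
  Lena (knight): "at least three of Hank, Gio, and Xiu are knights" — true. ✓
This is the unique consistent assignment.

Knights: Hank, Gio, Xiu, and Lena. Knaves: Yusuf.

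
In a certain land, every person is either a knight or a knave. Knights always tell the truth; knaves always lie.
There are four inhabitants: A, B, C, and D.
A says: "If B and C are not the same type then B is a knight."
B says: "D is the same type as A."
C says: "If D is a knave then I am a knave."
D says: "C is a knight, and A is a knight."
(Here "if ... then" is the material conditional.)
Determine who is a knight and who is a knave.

A is a knight, B is a knight, C is a knight, and D is a knight.

A is a knight, so "if B and C are not the same type then B is a knight" must be True — and it is.
Since B is a knight, "D is the same type as A" needs to be True, which holds.
Since C is a knight, "if D is a knave then I am a knave" needs to be True, which holds.
D is a knight, and the claim "C is a knight, and A is a knight" is indeed True.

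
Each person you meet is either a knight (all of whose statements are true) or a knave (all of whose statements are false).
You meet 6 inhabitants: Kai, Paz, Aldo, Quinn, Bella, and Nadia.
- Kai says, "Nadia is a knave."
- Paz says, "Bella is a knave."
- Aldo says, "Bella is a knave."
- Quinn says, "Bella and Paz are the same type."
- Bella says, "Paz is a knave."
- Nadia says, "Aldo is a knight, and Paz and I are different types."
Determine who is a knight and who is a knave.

Kai is a knight, Paz is a knave, Aldo is a knave, Quinn is a knave, Bella is a knight, and Nadia is a knave.

Kai is a knight; "Nadia is a knave" is True, as required.
As a knave, Paz's statement "Bella is a knave" should be false; it is.
Aldo is a knave, and the claim "Bella is a knave" is indeed false.
Quinn is a knave; "Bella and Paz are the same type" is false, as required.
As a knight, Bella's statement "Paz is a knave" should be True; it is.
Nadia is a knave, so "Aldo is a knight, and Paz and I are different types" must be false — and it is.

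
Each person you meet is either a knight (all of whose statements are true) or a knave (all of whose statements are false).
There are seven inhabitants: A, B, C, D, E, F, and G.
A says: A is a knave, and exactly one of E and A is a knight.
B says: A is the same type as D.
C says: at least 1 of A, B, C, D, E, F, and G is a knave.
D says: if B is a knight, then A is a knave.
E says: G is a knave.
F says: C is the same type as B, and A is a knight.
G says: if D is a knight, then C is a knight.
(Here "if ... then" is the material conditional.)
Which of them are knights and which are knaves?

A is a knave, B is a knave, C is a knight, D is a knight, E is a knave, F is a knave, and G is a knight.

A is a knave; "A is a knave, and exactly one of E and A is a knight" is false, as required.
As a knave, B's statement "A is the same type as D" should be false; it is.
C (knight): "at least 1 of A, B, C, D, E, F, and G is a knave" — true. ✓
As a knight, D's statement "if B is a knight, then A is a knave" should be true; it is.
As a knave, E's statement "G is a knave" should be false; it is.
F (knave): "C is the same type as B, and A is a knight" — false. ✓
Since G is a knight, "if D is a knight, then C is a knight" needs to be true, which holds.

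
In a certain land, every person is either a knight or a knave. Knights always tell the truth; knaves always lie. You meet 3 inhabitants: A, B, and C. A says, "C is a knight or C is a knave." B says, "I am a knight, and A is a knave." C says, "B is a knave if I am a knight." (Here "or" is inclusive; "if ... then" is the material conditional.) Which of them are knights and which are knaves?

A is a knight, B is a knave, and C is a knight.

Suppose A is a knave. Then A's statement "C is a knight or C is a knave" would have to be false. Checking the 4 ways to assign the others, none is consistent with every speaker.
(For instance, with B=knave, C=knight, A's claim "C is a knight or C is a knave" comes out true where it would need to be false.)
So A must be a knight, making "C is a knight or C is a knave" true. Taking A=knight, B=knave, C=knight, each remaining statement checks out:
  B (knave): "I am a knight, and A is a knave" — false. ✓
  C (knight): "B is a knave if I am a knight" — true. ✓
This is the unique consistent assignment.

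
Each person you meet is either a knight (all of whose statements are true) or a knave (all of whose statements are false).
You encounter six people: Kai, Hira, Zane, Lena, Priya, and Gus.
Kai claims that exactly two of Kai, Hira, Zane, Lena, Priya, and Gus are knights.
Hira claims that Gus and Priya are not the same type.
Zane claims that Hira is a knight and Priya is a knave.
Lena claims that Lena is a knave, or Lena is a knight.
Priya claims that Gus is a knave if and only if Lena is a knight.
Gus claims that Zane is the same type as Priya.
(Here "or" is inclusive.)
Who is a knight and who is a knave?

Kai is a knave; "exactly two of Kai, Hira, Zane, Lena, Priya, and Gus are knights" is False, as required.
As a knight, Hira's statement "Gus and Priya are not the same type" should be True; it is.
Zane (knave): "Hira is a knight and Priya is a knave" — False. ✓
Lena is a knight; "Lena is a knave, or Lena is a knight" is True, as required.
Priya is a knight, so "Gus is a knave if and only if Lena is a knight" must be True — and it is.
Gus is a knave; "Zane is the same type as Priya" is False, as required.

Kai is a knave, Hira is a knight, Zane is a knave, Lena is a knight, Priya is a knight, and Gus is a knave.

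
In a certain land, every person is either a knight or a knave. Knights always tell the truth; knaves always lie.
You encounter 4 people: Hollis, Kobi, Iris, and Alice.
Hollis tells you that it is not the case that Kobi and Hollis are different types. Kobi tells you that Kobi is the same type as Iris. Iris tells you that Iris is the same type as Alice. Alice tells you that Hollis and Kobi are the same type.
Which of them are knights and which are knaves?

Hollis is a knight, Kobi is a knight, Iris is a knight, and Alice is a knight.

Hollis is a knight, and the claim "it is not the case that Kobi and Hollis are different types" is indeed True.
As a knight, Kobi's statement "Kobi is the same type as Iris" should be True; it is.
Iris (knight): "Iris is the same type as Alice" — True. ✓
Since Alice is a knight, "Hollis and Kobi are the same type" needs to be True, which holds.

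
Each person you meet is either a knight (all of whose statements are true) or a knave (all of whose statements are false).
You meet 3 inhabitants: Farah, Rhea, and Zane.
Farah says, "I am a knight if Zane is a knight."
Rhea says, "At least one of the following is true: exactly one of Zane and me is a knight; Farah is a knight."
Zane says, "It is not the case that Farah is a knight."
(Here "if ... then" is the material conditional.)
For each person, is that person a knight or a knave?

Since Farah is a knight, "I am a knight if Zane is a knight" needs to be true, which holds.
Rhea is a knight, so "at least one of the following is true: exactly one of Zane and me is a knight; Farah is a knight" must be true — and it is.
Since Zane is a knave, "it is not the case that Farah is a knight" needs to be false, which holds.

Farah is a knight, Rhea is a knight, and Zane is a knave.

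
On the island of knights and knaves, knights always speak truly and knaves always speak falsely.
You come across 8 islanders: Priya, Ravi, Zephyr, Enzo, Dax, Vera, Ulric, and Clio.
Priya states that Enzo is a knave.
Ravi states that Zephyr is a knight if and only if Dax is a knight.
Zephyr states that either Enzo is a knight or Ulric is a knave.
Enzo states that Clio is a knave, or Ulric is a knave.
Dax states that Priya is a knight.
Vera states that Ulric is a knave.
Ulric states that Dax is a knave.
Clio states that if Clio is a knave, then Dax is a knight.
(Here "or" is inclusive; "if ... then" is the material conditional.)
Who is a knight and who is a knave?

Priya is a knave, Ravi is a knave, Zephyr is a knight, Enzo is a knight, Dax is a knave, Vera is a knave, Ulric is a knight, and Clio is a knave.

Since Priya is a knave, "Enzo is a knave" needs to be false, which holds.
Ravi is a knave; "Zephyr is a knight if and only if Dax is a knight" is false, as required.
As a knight, Zephyr's statement "either Enzo is a knight or Ulric is a knave" should be true; it is.
Enzo is a knight; "Clio is a knave, or Ulric is a knave" is true, as required.
Since Dax is a knave, "Priya is a knight" needs to be false, which holds.
Since Vera is a knave, "Ulric is a knave" needs to be false, which holds.
As a knight, Ulric's statement "Dax is a knave" should be true; it is.
Clio (knave): "if Clio is a knave, then Dax is a knight" — false. ✓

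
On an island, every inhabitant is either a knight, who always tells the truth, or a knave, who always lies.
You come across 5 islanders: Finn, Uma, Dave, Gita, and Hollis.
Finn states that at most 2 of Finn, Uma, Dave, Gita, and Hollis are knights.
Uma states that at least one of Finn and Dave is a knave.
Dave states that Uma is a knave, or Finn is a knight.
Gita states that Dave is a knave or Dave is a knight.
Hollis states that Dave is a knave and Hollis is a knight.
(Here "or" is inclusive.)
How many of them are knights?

3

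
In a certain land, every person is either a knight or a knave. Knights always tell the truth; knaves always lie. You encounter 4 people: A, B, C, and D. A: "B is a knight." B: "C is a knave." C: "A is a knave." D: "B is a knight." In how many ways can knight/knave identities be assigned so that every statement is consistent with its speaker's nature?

2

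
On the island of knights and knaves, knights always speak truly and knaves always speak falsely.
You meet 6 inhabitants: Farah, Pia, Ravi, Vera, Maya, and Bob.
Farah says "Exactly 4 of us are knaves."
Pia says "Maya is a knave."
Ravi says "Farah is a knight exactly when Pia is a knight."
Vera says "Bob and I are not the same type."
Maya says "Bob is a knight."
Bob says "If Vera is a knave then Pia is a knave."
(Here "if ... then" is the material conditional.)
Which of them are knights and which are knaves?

Farah is a knave, Pia is a knight, Ravi is a knave, Vera is a knave, Maya is a knave, and Bob is a knave.

Farah is a knave, and the claim "exactly 4 of us are knaves" is indeed false.
Pia is a knight, and the claim "Maya is a knave" is indeed true.
Ravi (knave): "Farah is a knight exactly when Pia is a knight" — false. ✓
Vera is a knave, and the claim "Bob and I are not the same type" is indeed false.
As a knave, Maya's statement "Bob is a knight" should be false; it is.
Bob (knave): "if Vera is a knave then Pia is a knave" — false. ✓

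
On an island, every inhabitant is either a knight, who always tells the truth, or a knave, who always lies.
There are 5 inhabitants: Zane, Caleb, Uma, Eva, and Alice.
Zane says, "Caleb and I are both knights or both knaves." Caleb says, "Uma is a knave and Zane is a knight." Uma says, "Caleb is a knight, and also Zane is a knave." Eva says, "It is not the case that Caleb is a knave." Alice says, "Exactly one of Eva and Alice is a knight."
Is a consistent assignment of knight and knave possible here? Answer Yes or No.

No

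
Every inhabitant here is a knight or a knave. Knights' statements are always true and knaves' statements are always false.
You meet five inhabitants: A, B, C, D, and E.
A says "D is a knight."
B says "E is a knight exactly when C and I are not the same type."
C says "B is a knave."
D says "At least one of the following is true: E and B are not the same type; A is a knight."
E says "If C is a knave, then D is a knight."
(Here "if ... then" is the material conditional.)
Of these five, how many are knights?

4

The unique consistent assignment is A=knight, B=knight, C=knave, D=knight, E=knight.
That has 4 knights.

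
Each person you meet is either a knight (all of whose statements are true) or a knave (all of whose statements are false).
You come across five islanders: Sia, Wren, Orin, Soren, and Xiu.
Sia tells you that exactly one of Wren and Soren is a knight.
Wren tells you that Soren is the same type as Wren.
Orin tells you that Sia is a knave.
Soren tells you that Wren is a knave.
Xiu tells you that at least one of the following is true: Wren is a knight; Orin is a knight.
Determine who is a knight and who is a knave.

Sia is a knight, Wren is a knave, Orin is a knave, Soren is a knight, and Xiu is a knave.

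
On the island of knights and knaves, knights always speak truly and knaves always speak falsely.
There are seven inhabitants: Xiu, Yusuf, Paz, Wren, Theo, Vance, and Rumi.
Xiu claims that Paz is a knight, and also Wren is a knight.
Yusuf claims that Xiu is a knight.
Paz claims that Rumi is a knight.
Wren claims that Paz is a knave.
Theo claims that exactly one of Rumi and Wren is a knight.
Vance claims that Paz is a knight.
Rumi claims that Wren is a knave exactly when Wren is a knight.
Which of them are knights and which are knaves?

Knights: Wren and Theo. Knaves: Xiu, Yusuf, Paz, Vance, and Rumi.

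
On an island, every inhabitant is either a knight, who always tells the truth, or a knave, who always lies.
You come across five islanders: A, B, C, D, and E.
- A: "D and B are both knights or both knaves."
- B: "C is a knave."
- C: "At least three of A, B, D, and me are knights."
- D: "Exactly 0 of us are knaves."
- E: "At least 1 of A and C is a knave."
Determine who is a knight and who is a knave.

A is a knave, and the claim "D and B are both knights or both knaves" is indeed False.
B (knight): "C is a knave" — true. ✓
C is a knave; "at least three of A, B, D, and me are knights" is False, as required.
D (knave): "exactly 0 of us are knaves" — False. ✓
E is a knight; "at least 1 of A and C is a knave" is true, as required.

A is a knave, B is a knight, C is a knave, D is a knave, and E is a knight.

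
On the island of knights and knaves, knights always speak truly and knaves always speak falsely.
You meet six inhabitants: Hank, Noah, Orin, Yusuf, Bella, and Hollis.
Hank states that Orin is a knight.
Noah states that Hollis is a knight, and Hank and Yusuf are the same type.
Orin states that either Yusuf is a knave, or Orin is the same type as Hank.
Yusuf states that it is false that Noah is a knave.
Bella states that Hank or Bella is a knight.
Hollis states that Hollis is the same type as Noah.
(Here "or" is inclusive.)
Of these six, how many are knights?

The unique consistent assignment is Hank=knight, Noah=knight, Orin=knight, Yusuf=knight, Bella=knight, Hollis=knight.
That has 6 knights.

6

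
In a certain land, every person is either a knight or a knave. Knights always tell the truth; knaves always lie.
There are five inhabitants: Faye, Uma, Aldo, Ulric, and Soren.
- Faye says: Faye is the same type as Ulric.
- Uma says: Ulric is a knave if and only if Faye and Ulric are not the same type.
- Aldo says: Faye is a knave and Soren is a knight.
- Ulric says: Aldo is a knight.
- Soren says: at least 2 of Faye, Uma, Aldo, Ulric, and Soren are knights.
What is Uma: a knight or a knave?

Consistent assignments: {Faye=knave, Uma=knave, Aldo=knight, Ulric=knight, Soren=knight}
In every consistent assignment, Uma is a knave.

Uma is a knave.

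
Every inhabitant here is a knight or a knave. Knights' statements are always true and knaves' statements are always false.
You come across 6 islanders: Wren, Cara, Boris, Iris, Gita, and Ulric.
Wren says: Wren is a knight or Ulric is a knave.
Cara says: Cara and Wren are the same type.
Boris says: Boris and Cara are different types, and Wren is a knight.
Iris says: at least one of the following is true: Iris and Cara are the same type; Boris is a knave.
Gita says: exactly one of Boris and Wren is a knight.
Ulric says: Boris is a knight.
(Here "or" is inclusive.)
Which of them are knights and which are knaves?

Wren is a knight, Cara is a knave, Boris is a knave, Iris is a knight, Gita is a knight, and Ulric is a knave.

Wren is a knight; "Wren is a knight or Ulric is a knave" is true, as required.
As a knave, Cara's statement "Cara and Wren are the same type" should be false; it is.
As a knave, Boris's statement "Boris and Cara are different types, and Wren is a knight" should be false; it is.
As a knight, Iris's statement "at least one of the following is true: Iris and Cara are the same type; Boris is a knave" should be true; it is.
Gita (knight): "exactly one of Boris and Wren is a knight" — true. ✓
Ulric is a knave; "Boris is a knight" is false, as required.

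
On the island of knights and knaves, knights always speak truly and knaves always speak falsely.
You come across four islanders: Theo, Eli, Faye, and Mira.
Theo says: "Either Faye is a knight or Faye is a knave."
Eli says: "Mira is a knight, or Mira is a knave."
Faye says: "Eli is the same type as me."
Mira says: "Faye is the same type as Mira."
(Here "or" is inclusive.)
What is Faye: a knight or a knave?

Faye is a knight.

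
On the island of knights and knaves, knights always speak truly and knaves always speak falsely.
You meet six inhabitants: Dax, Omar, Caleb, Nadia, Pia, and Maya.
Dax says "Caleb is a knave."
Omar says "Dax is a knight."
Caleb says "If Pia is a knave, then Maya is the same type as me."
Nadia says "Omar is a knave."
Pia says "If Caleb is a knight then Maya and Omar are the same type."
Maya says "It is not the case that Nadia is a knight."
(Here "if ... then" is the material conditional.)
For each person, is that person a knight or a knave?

Dax is a knave; "Caleb is a knave" is False, as required.
Omar is a knave; "Dax is a knight" is False, as required.
Caleb is a knight; "if Pia is a knave, then Maya is the same type as me" is True, as required.
Nadia is a knight, so "Omar is a knave" must be True — and it is.
Pia (knight): "if Caleb is a knight then Maya and Omar are the same type" — True. ✓
Maya is a knave; "it is not the case that Nadia is a knight" is False, as required.

Dax is a knave, Omar is a knave, Caleb is a knight, Nadia is a knight, Pia is a knight, and Maya is a knave.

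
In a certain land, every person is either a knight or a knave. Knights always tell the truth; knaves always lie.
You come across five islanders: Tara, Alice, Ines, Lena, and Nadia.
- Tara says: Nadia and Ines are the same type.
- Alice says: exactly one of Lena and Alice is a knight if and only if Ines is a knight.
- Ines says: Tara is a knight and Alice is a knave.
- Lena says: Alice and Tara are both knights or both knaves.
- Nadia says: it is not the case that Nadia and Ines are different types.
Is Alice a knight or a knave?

Alice is a knave.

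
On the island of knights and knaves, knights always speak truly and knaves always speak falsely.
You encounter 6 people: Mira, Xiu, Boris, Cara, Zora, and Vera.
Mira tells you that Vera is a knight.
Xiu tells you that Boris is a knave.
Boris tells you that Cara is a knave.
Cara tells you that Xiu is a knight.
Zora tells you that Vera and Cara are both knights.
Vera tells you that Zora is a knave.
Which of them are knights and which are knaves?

Mira is a knight; "Vera is a knight" is True, as required.
Xiu (knave): "Boris is a knave" — False. ✓
Since Boris is a knight, "Cara is a knave" needs to be True, which holds.
As a knave, Cara's statement "Xiu is a knight" should be False; it is.
Zora is a knave, and the claim "Vera and Cara are both knights" is indeed False.
Since Vera is a knight, "Zora is a knave" needs to be True, which holds.

Mira is a knight, Xiu is a knave, Boris is a knight, Cara is a knave, Zora is a knave, and Vera is a knight.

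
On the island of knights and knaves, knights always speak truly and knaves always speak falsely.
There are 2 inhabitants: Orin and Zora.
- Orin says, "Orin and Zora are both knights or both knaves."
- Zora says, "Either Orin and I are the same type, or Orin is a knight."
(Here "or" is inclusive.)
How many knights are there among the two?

2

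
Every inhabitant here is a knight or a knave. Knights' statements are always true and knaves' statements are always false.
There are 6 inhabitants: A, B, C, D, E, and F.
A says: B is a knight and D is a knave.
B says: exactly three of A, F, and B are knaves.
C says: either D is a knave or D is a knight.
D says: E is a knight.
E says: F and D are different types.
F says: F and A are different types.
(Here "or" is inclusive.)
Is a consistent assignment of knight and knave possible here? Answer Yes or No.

No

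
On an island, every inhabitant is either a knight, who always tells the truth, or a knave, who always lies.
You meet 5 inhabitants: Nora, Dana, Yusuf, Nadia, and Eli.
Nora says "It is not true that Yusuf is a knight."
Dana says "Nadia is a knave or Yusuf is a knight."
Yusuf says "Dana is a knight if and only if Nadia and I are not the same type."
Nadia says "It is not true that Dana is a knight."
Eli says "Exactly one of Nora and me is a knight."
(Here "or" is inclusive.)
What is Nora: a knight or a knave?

Nora is a knave.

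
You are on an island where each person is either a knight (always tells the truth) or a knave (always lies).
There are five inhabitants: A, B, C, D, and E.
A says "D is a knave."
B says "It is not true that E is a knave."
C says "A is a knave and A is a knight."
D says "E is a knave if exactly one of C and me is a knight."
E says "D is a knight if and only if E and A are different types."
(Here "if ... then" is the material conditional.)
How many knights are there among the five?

The unique consistent assignment is A=knave, B=knave, C=knave, D=knight, E=knave.
That has 1 knight.

1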